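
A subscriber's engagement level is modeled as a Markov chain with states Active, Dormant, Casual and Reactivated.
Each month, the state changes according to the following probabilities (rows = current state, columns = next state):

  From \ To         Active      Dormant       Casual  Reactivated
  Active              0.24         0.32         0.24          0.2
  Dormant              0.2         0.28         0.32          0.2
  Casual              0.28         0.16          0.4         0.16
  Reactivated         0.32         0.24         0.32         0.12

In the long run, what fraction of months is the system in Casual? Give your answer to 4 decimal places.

Let the stationary distribution be π with π = πP and π_1 + π_2 + π_3 + π_4 = 1.
π_1 = 0.24·π_1 + 0.2·π_2 + 0.28·π_3 + 0.32·π_4
π_2 = 0.32·π_1 + 0.28·π_2 + 0.16·π_3 + 0.24·π_4
π_3 = 0.24·π_1 + 0.32·π_2 + 0.4·π_3 + 0.32·π_4
Solving with the normalization constraint gives π = (0.2571, 0.2443, 0.3255, 0.1731).
So the stationary probability of Casual is 0.3255.

0.3255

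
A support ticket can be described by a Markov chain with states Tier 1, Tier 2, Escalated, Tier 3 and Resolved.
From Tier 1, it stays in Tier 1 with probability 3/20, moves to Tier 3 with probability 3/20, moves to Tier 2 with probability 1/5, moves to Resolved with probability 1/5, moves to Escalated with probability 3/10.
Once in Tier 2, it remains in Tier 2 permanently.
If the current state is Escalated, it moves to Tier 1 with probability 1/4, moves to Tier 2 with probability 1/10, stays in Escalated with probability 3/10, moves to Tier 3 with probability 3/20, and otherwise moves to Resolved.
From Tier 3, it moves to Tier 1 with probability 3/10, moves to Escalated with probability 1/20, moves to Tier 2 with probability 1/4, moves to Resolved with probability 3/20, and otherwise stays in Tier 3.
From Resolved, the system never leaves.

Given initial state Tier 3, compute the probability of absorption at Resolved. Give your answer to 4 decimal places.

0.4425

Let h(s) be the probability of absorption at Resolved starting from transient state s. Then h(Resolved) = 1 and h(Tier 2) = 0. By first-step analysis:
h(Tier 1) = 0.15·h(Tier 1) + 0.2·0 + 0.3·h(Escalated) + 0.15·h(Tier 3) + 0.2·1
h(Escalated) = 0.25·h(Tier 1) + 0.1·0 + 0.3·h(Escalated) + 0.15·h(Tier 3) + 0.2·1
h(Tier 3) = 0.3·h(Tier 1) + 0.25·0 + 0.05·h(Escalated) + 0.25·h(Tier 3) + 0.15·1
Solving: h(Tier 1) = 0.5122, h(Escalated) = 0.5635, h(Tier 3) = 0.4425.
Starting from Tier 3, the probability is 0.4425.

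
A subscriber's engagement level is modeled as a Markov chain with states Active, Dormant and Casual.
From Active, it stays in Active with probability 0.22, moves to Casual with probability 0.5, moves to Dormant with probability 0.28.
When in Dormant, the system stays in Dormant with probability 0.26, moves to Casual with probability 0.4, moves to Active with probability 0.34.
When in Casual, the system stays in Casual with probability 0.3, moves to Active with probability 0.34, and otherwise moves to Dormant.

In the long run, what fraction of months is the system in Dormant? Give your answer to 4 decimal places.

Let the stationary distribution be π with π = πP and π_1 + π_2 + π_3 = 1.
π_1 = 0.22·π_1 + 0.34·π_2 + 0.34·π_3
π_2 = 0.28·π_1 + 0.26·π_2 + 0.36·π_3
Solving with the normalization constraint gives π = (0.3036, 0.3052, 0.3912).
So the stationary probability of Dormant is 0.3052.

0.3052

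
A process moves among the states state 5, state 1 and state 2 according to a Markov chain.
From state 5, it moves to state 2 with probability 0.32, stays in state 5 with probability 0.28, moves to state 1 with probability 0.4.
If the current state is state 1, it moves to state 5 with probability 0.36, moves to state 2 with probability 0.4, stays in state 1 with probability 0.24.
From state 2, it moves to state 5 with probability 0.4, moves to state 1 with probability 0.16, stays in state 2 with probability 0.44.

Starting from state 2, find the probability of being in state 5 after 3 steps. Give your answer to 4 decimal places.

Propagate the distribution vector 3 steps from state 2.
After 0 steps: (0.0000, 0.0000, 1.0000)
After 1 step: (0.4000, 0.1600, 0.4400)
After 2 steps: (0.3456, 0.2688, 0.3856)
After 3 steps: (0.3478, 0.2644, 0.3878)
P(in state 5 after 3 steps) = 0.3478

0.3478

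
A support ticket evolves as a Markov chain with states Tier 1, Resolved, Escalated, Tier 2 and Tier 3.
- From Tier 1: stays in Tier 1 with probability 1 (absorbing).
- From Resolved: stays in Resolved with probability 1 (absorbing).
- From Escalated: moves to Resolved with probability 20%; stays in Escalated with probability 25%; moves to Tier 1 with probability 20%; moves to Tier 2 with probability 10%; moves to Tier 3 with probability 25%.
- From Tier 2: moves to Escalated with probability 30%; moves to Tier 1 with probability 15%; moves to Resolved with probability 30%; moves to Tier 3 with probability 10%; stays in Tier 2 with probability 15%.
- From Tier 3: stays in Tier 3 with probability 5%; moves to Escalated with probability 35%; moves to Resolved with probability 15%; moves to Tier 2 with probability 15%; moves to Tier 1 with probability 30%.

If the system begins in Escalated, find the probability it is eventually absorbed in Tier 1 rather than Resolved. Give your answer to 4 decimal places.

0.5142

Let h(s) be the probability of absorption at Tier 1 starting from transient state s. Then h(Tier 1) = 1 and h(Resolved) = 0. By first-step analysis:
h(Escalated) = 0.2·1 + 0.2·0 + 0.25·h(Escalated) + 0.1·h(Tier 2) + 0.25·h(Tier 3)
h(Tier 2) = 0.15·1 + 0.3·0 + 0.3·h(Escalated) + 0.15·h(Tier 2) + 0.1·h(Tier 3)
h(Tier 3) = 0.3·1 + 0.15·0 + 0.35·h(Escalated) + 0.15·h(Tier 2) + 0.05·h(Tier 3)
Solving: h(Escalated) = 0.5142, h(Tier 2) = 0.4253, h(Tier 3) = 0.5724.
Starting from Escalated, the probability is 0.5142.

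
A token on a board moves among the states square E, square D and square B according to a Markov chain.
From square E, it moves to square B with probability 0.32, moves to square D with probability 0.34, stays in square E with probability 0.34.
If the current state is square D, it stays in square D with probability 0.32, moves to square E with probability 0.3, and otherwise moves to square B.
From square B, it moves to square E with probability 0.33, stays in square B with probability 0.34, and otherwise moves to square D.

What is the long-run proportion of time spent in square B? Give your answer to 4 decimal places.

0.3467

Let the stationary distribution be π with π = πP and π_1 + π_2 + π_3 = 1.
π_1 = 0.34·π_1 + 0.3·π_2 + 0.33·π_3
π_2 = 0.34·π_1 + 0.32·π_2 + 0.33·π_3
Solving with the normalization constraint gives π = (0.3233, 0.3299, 0.3467).
So the stationary probability of square B is 0.3467.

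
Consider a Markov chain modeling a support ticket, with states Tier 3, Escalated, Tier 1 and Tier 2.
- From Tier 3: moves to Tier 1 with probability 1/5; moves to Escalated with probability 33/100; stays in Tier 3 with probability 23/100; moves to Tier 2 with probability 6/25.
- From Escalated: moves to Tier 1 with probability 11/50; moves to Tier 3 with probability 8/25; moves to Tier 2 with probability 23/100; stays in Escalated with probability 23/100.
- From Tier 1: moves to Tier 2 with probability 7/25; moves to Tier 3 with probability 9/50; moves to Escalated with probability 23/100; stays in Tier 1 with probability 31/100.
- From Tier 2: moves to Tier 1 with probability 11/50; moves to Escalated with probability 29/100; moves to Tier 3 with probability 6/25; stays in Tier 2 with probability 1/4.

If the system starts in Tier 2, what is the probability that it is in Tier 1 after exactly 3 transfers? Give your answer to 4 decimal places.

0.2362

Propagate the distribution vector 3 transfers from Tier 2.
After 0 transfers: (0.0000, 0.0000, 0.0000, 1.0000)
After 1 transfer: (0.2400, 0.2900, 0.2200, 0.2500)
After 2 transfers: (0.2476, 0.2690, 0.2350, 0.2484)
After 3 transfers: (0.2449, 0.2697, 0.2362, 0.2492)
P(in Tier 1 after 3 transfers) = 0.2362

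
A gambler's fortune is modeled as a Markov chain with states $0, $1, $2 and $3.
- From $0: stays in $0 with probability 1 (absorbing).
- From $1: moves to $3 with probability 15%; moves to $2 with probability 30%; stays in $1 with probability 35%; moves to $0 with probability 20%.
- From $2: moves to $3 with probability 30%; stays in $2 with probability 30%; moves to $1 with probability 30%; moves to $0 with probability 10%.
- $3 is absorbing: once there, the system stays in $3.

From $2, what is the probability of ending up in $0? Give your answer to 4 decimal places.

Let h(s) be the probability of absorption at $0 starting from transient state s. Then h($0) = 1 and h($3) = 0. By first-step analysis:
h($1) = 0.2·1 + 0.35·h($1) + 0.3·h($2) + 0.15·0
h($2) = 0.1·1 + 0.3·h($1) + 0.3·h($2) + 0.3·0
Solving: h($1) = 0.4658, h($2) = 0.3425.
Starting from $2, the probability is 0.3425.

0.3425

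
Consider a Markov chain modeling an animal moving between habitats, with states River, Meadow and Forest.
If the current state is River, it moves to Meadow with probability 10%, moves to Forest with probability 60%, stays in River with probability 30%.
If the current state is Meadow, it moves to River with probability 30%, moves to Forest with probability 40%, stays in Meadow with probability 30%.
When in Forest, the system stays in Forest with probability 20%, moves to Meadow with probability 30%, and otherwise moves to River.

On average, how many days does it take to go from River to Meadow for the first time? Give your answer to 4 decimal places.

5.3846

Let t(s) be the expected number of days to first reach Meadow from state s, with t(Meadow) = 0. Conditioning on the first day:
t(River) = 1 + 0.3·t(River) + 0.6·t(Forest)
t(Forest) = 1 + 0.5·t(River) + 0.2·t(Forest)
Solving: t(River) = 5.3846, t(Forest) = 4.6154.
Expected days from River to Meadow: 5.3846.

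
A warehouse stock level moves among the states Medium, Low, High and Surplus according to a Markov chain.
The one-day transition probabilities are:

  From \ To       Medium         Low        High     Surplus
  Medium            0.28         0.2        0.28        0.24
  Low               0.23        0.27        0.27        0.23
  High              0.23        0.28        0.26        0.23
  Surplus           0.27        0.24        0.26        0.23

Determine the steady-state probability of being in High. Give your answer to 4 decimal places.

Let the stationary distribution be π with π = πP and π_1 + π_2 + π_3 + π_4 = 1.
π_1 = 0.28·π_1 + 0.23·π_2 + 0.23·π_3 + 0.27·π_4
π_2 = 0.2·π_1 + 0.27·π_2 + 0.28·π_3 + 0.24·π_4
π_3 = 0.28·π_1 + 0.27·π_2 + 0.26·π_3 + 0.26·π_4
Solving with the normalization constraint gives π = (0.2519, 0.2481, 0.2675, 0.2325).
So the stationary probability of High is 0.2675.

0.2675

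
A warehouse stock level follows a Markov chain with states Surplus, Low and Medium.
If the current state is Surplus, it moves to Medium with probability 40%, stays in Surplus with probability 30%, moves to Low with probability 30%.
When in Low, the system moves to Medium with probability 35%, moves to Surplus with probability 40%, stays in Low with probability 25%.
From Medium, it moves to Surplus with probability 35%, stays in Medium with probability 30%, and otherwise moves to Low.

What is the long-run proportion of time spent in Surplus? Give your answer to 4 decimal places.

0.3477

Let the stationary distribution be π with π = πP and π_1 + π_2 + π_3 = 1.
π_1 = 0.3·π_1 + 0.4·π_2 + 0.35·π_3
π_2 = 0.3·π_1 + 0.25·π_2 + 0.35·π_3
Solving with the normalization constraint gives π = (0.3477, 0.3024, 0.3499).
So the stationary probability of Surplus is 0.3477.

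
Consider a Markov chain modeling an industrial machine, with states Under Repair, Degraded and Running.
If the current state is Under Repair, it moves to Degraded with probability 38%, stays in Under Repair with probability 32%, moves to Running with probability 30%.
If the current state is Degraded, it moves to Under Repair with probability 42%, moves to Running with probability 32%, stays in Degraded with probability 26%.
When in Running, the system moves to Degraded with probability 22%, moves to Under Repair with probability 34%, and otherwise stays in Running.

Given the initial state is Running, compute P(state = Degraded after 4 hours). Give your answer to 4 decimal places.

Propagate the distribution vector 4 hours from Running.
After 0 hours: (0.0000, 0.0000, 1.0000)
After 1 hour: (0.3400, 0.2200, 0.4400)
After 2 hours: (0.3508, 0.2832, 0.3660)
After 3 hours: (0.3556, 0.2875, 0.3569)
After 4 hours: (0.3559, 0.2884, 0.3557)
P(in Degraded after 4 hours) = 0.2884

0.2884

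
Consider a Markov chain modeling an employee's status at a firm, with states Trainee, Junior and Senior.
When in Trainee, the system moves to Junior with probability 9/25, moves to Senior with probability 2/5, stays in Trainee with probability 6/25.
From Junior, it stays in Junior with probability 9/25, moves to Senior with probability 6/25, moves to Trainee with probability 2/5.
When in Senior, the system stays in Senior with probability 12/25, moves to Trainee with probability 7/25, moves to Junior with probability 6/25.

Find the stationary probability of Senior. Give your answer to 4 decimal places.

0.3801

Let the stationary distribution be π with π = πP and π_1 + π_2 + π_3 = 1.
π_1 = 0.24·π_1 + 0.4·π_2 + 0.28·π_3
π_2 = 0.36·π_1 + 0.36·π_2 + 0.24·π_3
Solving with the normalization constraint gives π = (0.3055, 0.3144, 0.3801).
So the stationary probability of Senior is 0.3801.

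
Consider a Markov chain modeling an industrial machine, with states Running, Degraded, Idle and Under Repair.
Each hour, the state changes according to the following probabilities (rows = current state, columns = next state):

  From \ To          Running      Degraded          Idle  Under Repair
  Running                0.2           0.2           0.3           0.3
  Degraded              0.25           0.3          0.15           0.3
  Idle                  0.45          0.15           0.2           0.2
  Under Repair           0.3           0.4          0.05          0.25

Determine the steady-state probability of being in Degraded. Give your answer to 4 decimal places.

Let the stationary distribution be π with π = πP and π_1 + π_2 + π_3 + π_4 = 1.
π_1 = 0.2·π_1 + 0.25·π_2 + 0.45·π_3 + 0.3·π_4
π_2 = 0.2·π_1 + 0.3·π_2 + 0.15·π_3 + 0.4·π_4
π_3 = 0.3·π_1 + 0.15·π_2 + 0.2·π_3 + 0.05·π_4
Solving with the normalization constraint gives π = (0.2841, 0.2723, 0.1744, 0.2691).
So the stationary probability of Degraded is 0.2723.

0.2723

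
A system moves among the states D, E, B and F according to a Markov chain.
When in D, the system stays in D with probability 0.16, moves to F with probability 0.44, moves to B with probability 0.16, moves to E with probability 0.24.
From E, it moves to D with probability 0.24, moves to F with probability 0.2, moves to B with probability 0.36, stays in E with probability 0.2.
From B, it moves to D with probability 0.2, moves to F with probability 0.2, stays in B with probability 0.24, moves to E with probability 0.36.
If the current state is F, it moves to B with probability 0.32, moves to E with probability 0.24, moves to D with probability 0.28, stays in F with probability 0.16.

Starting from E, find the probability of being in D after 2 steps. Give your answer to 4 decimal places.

Propagate the distribution vector 2 steps from E.
After 0 steps: (0.0000, 1.0000, 0.0000, 0.0000)
After 1 step: (0.2400, 0.2000, 0.3600, 0.2000)
After 2 steps: (0.2144, 0.2752, 0.2608, 0.2496)
P(in D after 2 steps) = 0.2144

0.2144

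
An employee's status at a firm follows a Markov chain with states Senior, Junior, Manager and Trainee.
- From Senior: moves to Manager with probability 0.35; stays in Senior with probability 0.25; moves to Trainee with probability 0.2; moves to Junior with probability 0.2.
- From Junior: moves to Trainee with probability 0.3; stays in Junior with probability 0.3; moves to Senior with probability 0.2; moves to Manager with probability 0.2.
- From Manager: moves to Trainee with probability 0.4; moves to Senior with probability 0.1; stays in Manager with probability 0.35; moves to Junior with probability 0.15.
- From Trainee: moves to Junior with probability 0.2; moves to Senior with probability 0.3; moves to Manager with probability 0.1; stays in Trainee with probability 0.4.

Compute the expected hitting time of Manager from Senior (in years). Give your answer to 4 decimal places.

4.0449

Let t(s) be the expected number of years to first reach Manager from state s, with t(Manager) = 0. Conditioning on the first year:
t(Senior) = 1 + 0.25·t(Senior) + 0.2·t(Junior) + 0.2·t(Trainee)
t(Junior) = 1 + 0.2·t(Senior) + 0.3·t(Junior) + 0.3·t(Trainee)
t(Trainee) = 1 + 0.3·t(Senior) + 0.2·t(Junior) + 0.4·t(Trainee)
Solving: t(Senior) = 4.0449, t(Junior) = 4.8596, t(Trainee) = 5.3090.
Expected years from Senior to Manager: 4.0449.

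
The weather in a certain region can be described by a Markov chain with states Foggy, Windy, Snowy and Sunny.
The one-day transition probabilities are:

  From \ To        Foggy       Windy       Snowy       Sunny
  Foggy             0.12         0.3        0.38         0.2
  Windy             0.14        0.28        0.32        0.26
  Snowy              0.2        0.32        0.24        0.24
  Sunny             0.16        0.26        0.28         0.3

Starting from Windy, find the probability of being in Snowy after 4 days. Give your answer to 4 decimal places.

Propagate the distribution vector 4 days from Windy.
After 0 days: (0.0000, 1.0000, 0.0000, 0.0000)
After 1 day: (0.1400, 0.2800, 0.3200, 0.2600)
After 2 days: (0.1616, 0.2904, 0.2924, 0.2556)
After 3 days: (0.1594, 0.2898, 0.2961, 0.2547)
After 4 days: (0.1597, 0.2899, 0.2957, 0.2547)
P(in Snowy after 4 days) = 0.2957

0.2957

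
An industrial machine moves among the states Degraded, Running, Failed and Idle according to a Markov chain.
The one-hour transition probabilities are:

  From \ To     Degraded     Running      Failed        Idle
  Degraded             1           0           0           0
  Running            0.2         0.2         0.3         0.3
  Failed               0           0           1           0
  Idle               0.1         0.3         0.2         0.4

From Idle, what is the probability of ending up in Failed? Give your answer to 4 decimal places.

Let h(s) be the probability of absorption at Failed starting from transient state s. Then h(Failed) = 1 and h(Degraded) = 0. By first-step analysis:
h(Running) = 0.2·0 + 0.2·h(Running) + 0.3·1 + 0.3·h(Idle)
h(Idle) = 0.1·0 + 0.3·h(Running) + 0.2·1 + 0.4·h(Idle)
Solving: h(Running) = 0.6154, h(Idle) = 0.6410.
Starting from Idle, the probability is 0.6410.

0.6410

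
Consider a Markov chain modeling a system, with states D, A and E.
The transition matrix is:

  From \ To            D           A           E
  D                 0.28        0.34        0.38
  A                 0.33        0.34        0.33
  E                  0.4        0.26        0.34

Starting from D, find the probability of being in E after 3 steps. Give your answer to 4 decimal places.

0.3506

Propagate the distribution vector 3 steps from D.
After 0 steps: (1.0000, 0.0000, 0.0000)
After 1 step: (0.2800, 0.3400, 0.3800)
After 2 steps: (0.3426, 0.3096, 0.3478)
After 3 steps: (0.3372, 0.3122, 0.3506)
P(in E after 3 steps) = 0.3506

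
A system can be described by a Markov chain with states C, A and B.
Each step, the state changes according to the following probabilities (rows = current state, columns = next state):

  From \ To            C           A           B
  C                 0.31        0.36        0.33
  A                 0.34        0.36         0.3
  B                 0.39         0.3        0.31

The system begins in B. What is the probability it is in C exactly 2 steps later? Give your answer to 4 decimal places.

0.3438

Sum over the intermediate state after 1 step:
P = P(B→C)·P(C→C) + P(B→A)·P(A→C) + P(B→B)·P(B→C)
  = 0.39×0.31 + 0.3×0.34 + 0.31×0.39
  = 0.1209 + 0.1020 + 0.1209 = 0.3438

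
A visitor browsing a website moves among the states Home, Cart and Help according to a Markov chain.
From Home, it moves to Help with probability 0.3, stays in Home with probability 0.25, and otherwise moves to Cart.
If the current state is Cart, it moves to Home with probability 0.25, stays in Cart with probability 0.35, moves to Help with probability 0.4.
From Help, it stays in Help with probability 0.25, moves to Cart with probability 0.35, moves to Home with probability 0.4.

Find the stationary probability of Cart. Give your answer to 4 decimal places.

Let the stationary distribution be π with π = πP and π_1 + π_2 + π_3 = 1.
π_1 = 0.25·π_1 + 0.25·π_2 + 0.4·π_3
π_2 = 0.45·π_1 + 0.35·π_2 + 0.35·π_3
Solving with the normalization constraint gives π = (0.2983, 0.3798, 0.3219).
So the stationary probability of Cart is 0.3798.

0.3798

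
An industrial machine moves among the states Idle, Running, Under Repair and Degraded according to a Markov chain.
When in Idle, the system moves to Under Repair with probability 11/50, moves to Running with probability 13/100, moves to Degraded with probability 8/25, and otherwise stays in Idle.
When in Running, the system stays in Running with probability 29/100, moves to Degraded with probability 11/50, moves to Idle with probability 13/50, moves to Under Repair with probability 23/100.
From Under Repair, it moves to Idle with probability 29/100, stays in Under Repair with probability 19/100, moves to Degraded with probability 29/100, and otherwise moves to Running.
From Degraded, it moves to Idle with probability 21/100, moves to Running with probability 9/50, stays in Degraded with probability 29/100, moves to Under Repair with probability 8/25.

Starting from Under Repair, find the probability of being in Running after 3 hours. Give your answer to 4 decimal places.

0.2007

Propagate the distribution vector 3 hours from Under Repair.
After 0 hours: (0.0000, 0.0000, 1.0000, 0.0000)
After 1 hour: (0.2900, 0.2300, 0.1900, 0.2900)
After 2 hours: (0.2715, 0.2003, 0.2456, 0.2826)
After 3 hours: (0.2722, 0.2007, 0.2429, 0.2841)
P(in Running after 3 hours) = 0.2007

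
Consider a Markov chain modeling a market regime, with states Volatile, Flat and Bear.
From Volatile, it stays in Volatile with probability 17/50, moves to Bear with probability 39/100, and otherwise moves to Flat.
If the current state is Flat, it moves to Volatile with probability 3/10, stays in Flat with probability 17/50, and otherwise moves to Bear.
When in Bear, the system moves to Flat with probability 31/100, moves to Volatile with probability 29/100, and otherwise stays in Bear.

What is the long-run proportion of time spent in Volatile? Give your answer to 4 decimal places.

0.3085

Let the stationary distribution be π with π = πP and π_1 + π_2 + π_3 = 1.
π_1 = 0.34·π_1 + 0.3·π_2 + 0.29·π_3
π_2 = 0.27·π_1 + 0.34·π_2 + 0.31·π_3
Solving with the normalization constraint gives π = (0.3085, 0.3069, 0.3846).
So the stationary probability of Volatile is 0.3085.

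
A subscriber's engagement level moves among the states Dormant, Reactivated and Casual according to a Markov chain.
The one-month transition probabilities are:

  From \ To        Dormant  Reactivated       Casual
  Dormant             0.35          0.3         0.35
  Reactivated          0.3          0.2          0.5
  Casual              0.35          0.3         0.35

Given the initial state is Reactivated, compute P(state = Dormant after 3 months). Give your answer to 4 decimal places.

0.3360

Propagate the distribution vector 3 months from Reactivated.
After 0 months: (0.0000, 1.0000, 0.0000)
After 1 month: (0.3000, 0.2000, 0.5000)
After 2 months: (0.3400, 0.2800, 0.3800)
After 3 months: (0.3360, 0.2720, 0.3920)
P(in Dormant after 3 months) = 0.3360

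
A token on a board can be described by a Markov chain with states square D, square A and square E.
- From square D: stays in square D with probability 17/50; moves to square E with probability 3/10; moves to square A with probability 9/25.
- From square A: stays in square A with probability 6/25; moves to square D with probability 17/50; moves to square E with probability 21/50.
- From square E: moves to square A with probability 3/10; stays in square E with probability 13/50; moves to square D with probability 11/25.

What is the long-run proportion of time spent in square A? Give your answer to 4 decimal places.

Let the stationary distribution be π with π = πP and π_1 + π_2 + π_3 = 1.
π_1 = 0.34·π_1 + 0.34·π_2 + 0.44·π_3
π_2 = 0.36·π_1 + 0.24·π_2 + 0.3·π_3
Solving with the normalization constraint gives π = (0.3724, 0.3041, 0.3235).
So the stationary probability of square A is 0.3041.

0.3041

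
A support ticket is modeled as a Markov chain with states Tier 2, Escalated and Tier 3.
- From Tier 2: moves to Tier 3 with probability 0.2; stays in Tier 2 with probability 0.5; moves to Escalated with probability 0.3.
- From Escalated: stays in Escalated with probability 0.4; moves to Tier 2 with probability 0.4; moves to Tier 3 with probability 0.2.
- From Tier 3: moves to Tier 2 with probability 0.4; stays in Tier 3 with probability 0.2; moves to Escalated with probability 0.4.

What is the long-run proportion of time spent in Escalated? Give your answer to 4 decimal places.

0.3556

Let the stationary distribution be π with π = πP and π_1 + π_2 + π_3 = 1.
π_1 = 0.5·π_1 + 0.4·π_2 + 0.4·π_3
π_2 = 0.3·π_1 + 0.4·π_2 + 0.4·π_3
Solving with the normalization constraint gives π = (0.4444, 0.3556, 0.2000).
So the stationary probability of Escalated is 0.3556.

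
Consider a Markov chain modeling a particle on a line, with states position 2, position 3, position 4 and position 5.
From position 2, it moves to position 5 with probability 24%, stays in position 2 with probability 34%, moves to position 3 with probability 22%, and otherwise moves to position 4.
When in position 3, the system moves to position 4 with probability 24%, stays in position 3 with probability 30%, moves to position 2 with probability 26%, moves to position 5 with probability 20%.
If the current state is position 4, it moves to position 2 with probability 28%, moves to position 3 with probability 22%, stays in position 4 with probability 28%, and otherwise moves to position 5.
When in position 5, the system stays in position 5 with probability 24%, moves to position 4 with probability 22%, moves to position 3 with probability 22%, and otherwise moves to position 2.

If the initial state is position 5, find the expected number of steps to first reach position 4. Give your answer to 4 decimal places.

4.5757

Let t(s) be the expected number of steps to first reach position 4 from state s, with t(position 4) = 0. Conditioning on the first step:
t(position 2) = 1 + 0.34·t(position 2) + 0.22·t(position 3) + 0.24·t(position 5)
t(position 3) = 1 + 0.26·t(position 2) + 0.3·t(position 3) + 0.2·t(position 5)
t(position 5) = 1 + 0.32·t(position 2) + 0.22·t(position 3) + 0.24·t(position 5)
Solving: t(position 2) = 4.6691, t(position 3) = 4.4702, t(position 5) = 4.5757.
Expected steps from position 5 to position 4: 4.5757.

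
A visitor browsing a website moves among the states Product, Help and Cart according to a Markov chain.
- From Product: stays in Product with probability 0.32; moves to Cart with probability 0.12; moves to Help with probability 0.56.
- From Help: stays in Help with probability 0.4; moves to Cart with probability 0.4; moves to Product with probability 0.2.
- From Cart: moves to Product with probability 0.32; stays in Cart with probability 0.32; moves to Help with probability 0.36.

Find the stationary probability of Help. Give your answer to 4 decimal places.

Let the stationary distribution be π with π = πP and π_1 + π_2 + π_3 = 1.
π_1 = 0.32·π_1 + 0.2·π_2 + 0.32·π_3
π_2 = 0.56·π_1 + 0.4·π_2 + 0.36·π_3
Solving with the normalization constraint gives π = (0.2683, 0.4309, 0.3008).
So the stationary probability of Help is 0.4309.

0.4309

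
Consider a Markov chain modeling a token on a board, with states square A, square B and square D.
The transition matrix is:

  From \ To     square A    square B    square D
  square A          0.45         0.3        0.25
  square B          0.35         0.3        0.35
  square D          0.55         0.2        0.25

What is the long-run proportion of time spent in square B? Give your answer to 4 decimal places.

Let the stationary distribution be π with π = πP and π_1 + π_2 + π_3 = 1.
π_1 = 0.45·π_1 + 0.35·π_2 + 0.55·π_3
π_2 = 0.3·π_1 + 0.3·π_2 + 0.2·π_3
Solving with the normalization constraint gives π = (0.4505, 0.2723, 0.2772).
So the stationary probability of square B is 0.2723.

0.2723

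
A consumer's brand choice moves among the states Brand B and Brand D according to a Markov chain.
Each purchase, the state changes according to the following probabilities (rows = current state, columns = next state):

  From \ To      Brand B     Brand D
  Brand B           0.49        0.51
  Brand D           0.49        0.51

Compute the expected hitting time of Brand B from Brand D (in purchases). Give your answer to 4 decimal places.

2.0408

Let t(s) be the expected number of purchases to first reach Brand B from state s, with t(Brand B) = 0. Conditioning on the first purchase:
t(Brand D) = 1 + 0.51·t(Brand D)
Solving: t(Brand D) = 2.0408.
Expected purchases from Brand D to Brand B: 2.0408.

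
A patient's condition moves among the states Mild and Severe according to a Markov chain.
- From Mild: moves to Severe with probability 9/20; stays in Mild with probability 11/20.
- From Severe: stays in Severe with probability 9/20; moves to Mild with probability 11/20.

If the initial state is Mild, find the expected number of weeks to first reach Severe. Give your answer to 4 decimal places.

Let t(s) be the expected number of weeks to first reach Severe from state s, with t(Severe) = 0. Conditioning on the first week:
t(Mild) = 1 + 0.55·t(Mild)
Solving: t(Mild) = 2.2222.
Expected weeks from Mild to Severe: 2.2222.

2.2222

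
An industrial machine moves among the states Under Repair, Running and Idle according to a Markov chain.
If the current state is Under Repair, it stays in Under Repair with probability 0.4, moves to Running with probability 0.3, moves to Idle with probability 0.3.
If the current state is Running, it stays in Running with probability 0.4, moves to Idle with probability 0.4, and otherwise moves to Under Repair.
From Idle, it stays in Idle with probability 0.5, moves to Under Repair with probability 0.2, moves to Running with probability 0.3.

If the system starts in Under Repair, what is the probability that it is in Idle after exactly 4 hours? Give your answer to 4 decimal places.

0.4155

Propagate the distribution vector 4 hours from Under Repair.
After 0 hours: (1.0000, 0.0000, 0.0000)
After 1 hour: (0.4000, 0.3000, 0.3000)
After 2 hours: (0.2800, 0.3300, 0.3900)
After 3 hours: (0.2560, 0.3330, 0.4110)
After 4 hours: (0.2512, 0.3333, 0.4155)
P(in Idle after 4 hours) = 0.4155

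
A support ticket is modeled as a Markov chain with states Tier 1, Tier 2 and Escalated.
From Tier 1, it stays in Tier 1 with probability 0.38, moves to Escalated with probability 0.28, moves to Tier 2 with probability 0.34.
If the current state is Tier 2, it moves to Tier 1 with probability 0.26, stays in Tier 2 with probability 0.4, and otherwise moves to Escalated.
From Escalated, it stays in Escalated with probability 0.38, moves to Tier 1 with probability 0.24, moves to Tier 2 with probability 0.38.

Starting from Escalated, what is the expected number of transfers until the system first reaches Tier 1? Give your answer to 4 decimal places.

4.0362

Let t(s) be the expected number of transfers to first reach Tier 1 from state s, with t(Tier 1) = 0. Conditioning on the first transfer:
t(Tier 2) = 1 + 0.4·t(Tier 2) + 0.34·t(Escalated)
t(Escalated) = 1 + 0.38·t(Tier 2) + 0.38·t(Escalated)
Solving: t(Tier 2) = 3.9539, t(Escalated) = 4.0362.
Expected transfers from Escalated to Tier 1: 4.0362.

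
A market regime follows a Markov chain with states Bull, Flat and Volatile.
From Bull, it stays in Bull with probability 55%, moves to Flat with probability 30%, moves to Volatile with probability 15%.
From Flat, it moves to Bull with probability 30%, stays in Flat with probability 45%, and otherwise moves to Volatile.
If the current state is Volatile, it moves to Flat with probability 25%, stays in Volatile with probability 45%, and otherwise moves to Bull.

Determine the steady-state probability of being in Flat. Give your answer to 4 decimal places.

0.3375

Let the stationary distribution be π with π = πP and π_1 + π_2 + π_3 = 1.
π_1 = 0.55·π_1 + 0.3·π_2 + 0.3·π_3
π_2 = 0.3·π_1 + 0.45·π_2 + 0.25·π_3
Solving with the normalization constraint gives π = (0.4000, 0.3375, 0.2625).
So the stationary probability of Flat is 0.3375.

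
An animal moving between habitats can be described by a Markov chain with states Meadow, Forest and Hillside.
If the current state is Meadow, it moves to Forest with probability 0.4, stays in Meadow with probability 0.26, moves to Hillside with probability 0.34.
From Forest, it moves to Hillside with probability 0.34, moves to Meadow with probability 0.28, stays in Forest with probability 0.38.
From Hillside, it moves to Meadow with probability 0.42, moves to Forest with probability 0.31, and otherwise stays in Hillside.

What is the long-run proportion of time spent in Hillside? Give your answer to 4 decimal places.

0.3178

Let the stationary distribution be π with π = πP and π_1 + π_2 + π_3 = 1.
π_1 = 0.26·π_1 + 0.28·π_2 + 0.42·π_3
π_2 = 0.4·π_1 + 0.38·π_2 + 0.31·π_3
Solving with the normalization constraint gives π = (0.3181, 0.3641, 0.3178).
So the stationary probability of Hillside is 0.3178.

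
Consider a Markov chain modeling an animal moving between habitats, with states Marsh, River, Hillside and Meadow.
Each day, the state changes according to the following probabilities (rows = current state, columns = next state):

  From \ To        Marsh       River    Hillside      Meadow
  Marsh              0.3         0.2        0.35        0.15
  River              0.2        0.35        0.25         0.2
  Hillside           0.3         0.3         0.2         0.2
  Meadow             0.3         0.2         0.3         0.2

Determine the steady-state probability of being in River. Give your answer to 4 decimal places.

0.2674

Let the stationary distribution be π with π = πP and π_1 + π_2 + π_3 + π_4 = 1.
π_1 = 0.3·π_1 + 0.2·π_2 + 0.3·π_3 + 0.3·π_4
π_2 = 0.2·π_1 + 0.35·π_2 + 0.3·π_3 + 0.2·π_4
π_3 = 0.35·π_1 + 0.25·π_2 + 0.2·π_3 + 0.3·π_4
Solving with the normalization constraint gives π = (0.2733, 0.2674, 0.2730, 0.1863).
So the stationary probability of River is 0.2674.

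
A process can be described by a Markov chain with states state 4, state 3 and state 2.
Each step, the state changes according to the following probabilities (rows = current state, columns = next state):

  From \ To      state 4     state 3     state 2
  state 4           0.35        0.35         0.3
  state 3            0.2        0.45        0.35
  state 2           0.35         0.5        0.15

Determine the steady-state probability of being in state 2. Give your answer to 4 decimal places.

Let the stationary distribution be π with π = πP and π_1 + π_2 + π_3 = 1.
π_1 = 0.35·π_1 + 0.2·π_2 + 0.35·π_3
π_2 = 0.35·π_1 + 0.45·π_2 + 0.5·π_3
Solving with the normalization constraint gives π = (0.2847, 0.4355, 0.2798).
So the stationary probability of state 2 is 0.2798.

0.2798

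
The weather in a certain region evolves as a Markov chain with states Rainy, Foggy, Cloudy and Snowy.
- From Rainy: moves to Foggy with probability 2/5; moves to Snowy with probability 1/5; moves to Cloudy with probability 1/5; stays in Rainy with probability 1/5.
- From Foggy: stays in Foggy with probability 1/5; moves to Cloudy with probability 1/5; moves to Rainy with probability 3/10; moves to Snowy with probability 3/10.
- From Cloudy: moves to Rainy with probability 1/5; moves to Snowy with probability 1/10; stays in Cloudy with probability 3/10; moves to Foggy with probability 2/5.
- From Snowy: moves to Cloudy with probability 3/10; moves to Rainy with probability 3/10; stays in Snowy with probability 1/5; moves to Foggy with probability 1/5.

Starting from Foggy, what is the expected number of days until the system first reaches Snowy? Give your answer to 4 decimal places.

4.3421

Let t(s) be the expected number of days to first reach Snowy from state s, with t(Snowy) = 0. Conditioning on the first day:
t(Rainy) = 1 + 0.2·t(Rainy) + 0.4·t(Foggy) + 0.2·t(Cloudy)
t(Foggy) = 1 + 0.3·t(Rainy) + 0.2·t(Foggy) + 0.2·t(Cloudy)
t(Cloudy) = 1 + 0.2·t(Rainy) + 0.4·t(Foggy) + 0.3·t(Cloudy)
Solving: t(Rainy) = 4.7368, t(Foggy) = 4.3421, t(Cloudy) = 5.2632.
Expected days from Foggy to Snowy: 4.3421.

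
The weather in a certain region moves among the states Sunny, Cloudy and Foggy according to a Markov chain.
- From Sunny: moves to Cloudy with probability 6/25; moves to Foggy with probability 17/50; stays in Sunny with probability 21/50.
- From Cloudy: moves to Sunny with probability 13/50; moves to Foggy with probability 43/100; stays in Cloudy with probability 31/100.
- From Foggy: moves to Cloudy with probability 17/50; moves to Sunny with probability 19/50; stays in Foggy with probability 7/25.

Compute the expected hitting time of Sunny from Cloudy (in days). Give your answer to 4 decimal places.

3.2801

Let t(s) be the expected number of days to first reach Sunny from state s, with t(Sunny) = 0. Conditioning on the first day:
t(Cloudy) = 1 + 0.31·t(Cloudy) + 0.43·t(Foggy)
t(Foggy) = 1 + 0.34·t(Cloudy) + 0.28·t(Foggy)
Solving: t(Cloudy) = 3.2801, t(Foggy) = 2.9378.
Expected days from Cloudy to Sunny: 3.2801.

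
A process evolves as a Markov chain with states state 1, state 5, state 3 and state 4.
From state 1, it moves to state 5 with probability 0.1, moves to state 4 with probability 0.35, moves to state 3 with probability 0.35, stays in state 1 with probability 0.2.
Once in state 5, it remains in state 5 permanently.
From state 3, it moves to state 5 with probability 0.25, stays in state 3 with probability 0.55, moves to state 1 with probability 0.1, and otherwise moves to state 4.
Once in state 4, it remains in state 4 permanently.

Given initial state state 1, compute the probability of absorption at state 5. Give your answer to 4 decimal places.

0.4077

Let h(s) be the probability of absorption at state 5 starting from transient state s. Then h(state 5) = 1 and h(state 4) = 0. By first-step analysis:
h(state 1) = 0.2·h(state 1) + 0.1·1 + 0.35·h(state 3) + 0.35·0
h(state 3) = 0.1·h(state 1) + 0.25·1 + 0.55·h(state 3) + 0.1·0
Solving: h(state 1) = 0.4077, h(state 3) = 0.6462.
Starting from state 1, the probability is 0.4077.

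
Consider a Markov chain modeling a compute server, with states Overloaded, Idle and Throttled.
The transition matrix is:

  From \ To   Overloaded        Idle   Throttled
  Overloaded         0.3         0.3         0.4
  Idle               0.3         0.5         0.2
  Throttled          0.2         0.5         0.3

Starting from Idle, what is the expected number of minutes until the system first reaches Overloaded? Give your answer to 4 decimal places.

Let t(s) be the expected number of minutes to first reach Overloaded from state s, with t(Overloaded) = 0. Conditioning on the first minute:
t(Idle) = 1 + 0.5·t(Idle) + 0.2·t(Throttled)
t(Throttled) = 1 + 0.5·t(Idle) + 0.3·t(Throttled)
Solving: t(Idle) = 3.6000, t(Throttled) = 4.0000.
Expected minutes from Idle to Overloaded: 3.6000.

3.6000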